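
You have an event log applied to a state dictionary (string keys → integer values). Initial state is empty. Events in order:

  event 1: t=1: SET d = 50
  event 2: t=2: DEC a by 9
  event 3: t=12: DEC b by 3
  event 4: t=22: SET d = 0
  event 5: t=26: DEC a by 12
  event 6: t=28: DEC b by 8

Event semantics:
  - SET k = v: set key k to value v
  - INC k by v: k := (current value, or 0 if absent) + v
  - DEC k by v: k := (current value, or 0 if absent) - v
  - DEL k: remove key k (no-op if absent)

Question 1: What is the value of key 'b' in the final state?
Answer: -11

Derivation:
Track key 'b' through all 6 events:
  event 1 (t=1: SET d = 50): b unchanged
  event 2 (t=2: DEC a by 9): b unchanged
  event 3 (t=12: DEC b by 3): b (absent) -> -3
  event 4 (t=22: SET d = 0): b unchanged
  event 5 (t=26: DEC a by 12): b unchanged
  event 6 (t=28: DEC b by 8): b -3 -> -11
Final: b = -11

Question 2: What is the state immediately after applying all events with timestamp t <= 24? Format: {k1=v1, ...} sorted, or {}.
Apply events with t <= 24 (4 events):
  after event 1 (t=1: SET d = 50): {d=50}
  after event 2 (t=2: DEC a by 9): {a=-9, d=50}
  after event 3 (t=12: DEC b by 3): {a=-9, b=-3, d=50}
  after event 4 (t=22: SET d = 0): {a=-9, b=-3, d=0}

Answer: {a=-9, b=-3, d=0}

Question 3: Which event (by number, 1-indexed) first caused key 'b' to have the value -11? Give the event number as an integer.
Looking for first event where b becomes -11:
  event 3: b = -3
  event 4: b = -3
  event 5: b = -3
  event 6: b -3 -> -11  <-- first match

Answer: 6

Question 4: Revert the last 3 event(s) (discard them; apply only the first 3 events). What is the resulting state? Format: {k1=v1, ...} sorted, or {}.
Keep first 3 events (discard last 3):
  after event 1 (t=1: SET d = 50): {d=50}
  after event 2 (t=2: DEC a by 9): {a=-9, d=50}
  after event 3 (t=12: DEC b by 3): {a=-9, b=-3, d=50}

Answer: {a=-9, b=-3, d=50}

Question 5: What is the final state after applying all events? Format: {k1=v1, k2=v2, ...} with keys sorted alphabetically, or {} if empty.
Answer: {a=-21, b=-11, d=0}

Derivation:
  after event 1 (t=1: SET d = 50): {d=50}
  after event 2 (t=2: DEC a by 9): {a=-9, d=50}
  after event 3 (t=12: DEC b by 3): {a=-9, b=-3, d=50}
  after event 4 (t=22: SET d = 0): {a=-9, b=-3, d=0}
  after event 5 (t=26: DEC a by 12): {a=-21, b=-3, d=0}
  after event 6 (t=28: DEC b by 8): {a=-21, b=-11, d=0}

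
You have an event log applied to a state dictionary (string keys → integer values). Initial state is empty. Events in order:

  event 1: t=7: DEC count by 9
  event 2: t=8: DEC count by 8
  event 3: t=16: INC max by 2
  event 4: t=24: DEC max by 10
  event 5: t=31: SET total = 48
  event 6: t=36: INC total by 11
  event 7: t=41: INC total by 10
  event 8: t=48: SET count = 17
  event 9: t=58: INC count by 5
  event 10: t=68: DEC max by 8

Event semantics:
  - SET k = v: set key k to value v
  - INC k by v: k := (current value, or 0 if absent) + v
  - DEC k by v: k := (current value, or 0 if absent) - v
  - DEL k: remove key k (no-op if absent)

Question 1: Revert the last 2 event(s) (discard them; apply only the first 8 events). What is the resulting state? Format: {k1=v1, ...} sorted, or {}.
Answer: {count=17, max=-8, total=69}

Derivation:
Keep first 8 events (discard last 2):
  after event 1 (t=7: DEC count by 9): {count=-9}
  after event 2 (t=8: DEC count by 8): {count=-17}
  after event 3 (t=16: INC max by 2): {count=-17, max=2}
  after event 4 (t=24: DEC max by 10): {count=-17, max=-8}
  after event 5 (t=31: SET total = 48): {count=-17, max=-8, total=48}
  after event 6 (t=36: INC total by 11): {count=-17, max=-8, total=59}
  after event 7 (t=41: INC total by 10): {count=-17, max=-8, total=69}
  after event 8 (t=48: SET count = 17): {count=17, max=-8, total=69}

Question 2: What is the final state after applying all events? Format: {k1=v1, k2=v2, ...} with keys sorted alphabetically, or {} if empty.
  after event 1 (t=7: DEC count by 9): {count=-9}
  after event 2 (t=8: DEC count by 8): {count=-17}
  after event 3 (t=16: INC max by 2): {count=-17, max=2}
  after event 4 (t=24: DEC max by 10): {count=-17, max=-8}
  after event 5 (t=31: SET total = 48): {count=-17, max=-8, total=48}
  after event 6 (t=36: INC total by 11): {count=-17, max=-8, total=59}
  after event 7 (t=41: INC total by 10): {count=-17, max=-8, total=69}
  after event 8 (t=48: SET count = 17): {count=17, max=-8, total=69}
  after event 9 (t=58: INC count by 5): {count=22, max=-8, total=69}
  after event 10 (t=68: DEC max by 8): {count=22, max=-16, total=69}

Answer: {count=22, max=-16, total=69}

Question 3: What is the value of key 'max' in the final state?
Track key 'max' through all 10 events:
  event 1 (t=7: DEC count by 9): max unchanged
  event 2 (t=8: DEC count by 8): max unchanged
  event 3 (t=16: INC max by 2): max (absent) -> 2
  event 4 (t=24: DEC max by 10): max 2 -> -8
  event 5 (t=31: SET total = 48): max unchanged
  event 6 (t=36: INC total by 11): max unchanged
  event 7 (t=41: INC total by 10): max unchanged
  event 8 (t=48: SET count = 17): max unchanged
  event 9 (t=58: INC count by 5): max unchanged
  event 10 (t=68: DEC max by 8): max -8 -> -16
Final: max = -16

Answer: -16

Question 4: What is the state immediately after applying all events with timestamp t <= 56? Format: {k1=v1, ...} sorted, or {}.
Apply events with t <= 56 (8 events):
  after event 1 (t=7: DEC count by 9): {count=-9}
  after event 2 (t=8: DEC count by 8): {count=-17}
  after event 3 (t=16: INC max by 2): {count=-17, max=2}
  after event 4 (t=24: DEC max by 10): {count=-17, max=-8}
  after event 5 (t=31: SET total = 48): {count=-17, max=-8, total=48}
  after event 6 (t=36: INC total by 11): {count=-17, max=-8, total=59}
  after event 7 (t=41: INC total by 10): {count=-17, max=-8, total=69}
  after event 8 (t=48: SET count = 17): {count=17, max=-8, total=69}

Answer: {count=17, max=-8, total=69}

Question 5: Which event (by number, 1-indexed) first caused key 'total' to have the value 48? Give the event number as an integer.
Answer: 5

Derivation:
Looking for first event where total becomes 48:
  event 5: total (absent) -> 48  <-- first match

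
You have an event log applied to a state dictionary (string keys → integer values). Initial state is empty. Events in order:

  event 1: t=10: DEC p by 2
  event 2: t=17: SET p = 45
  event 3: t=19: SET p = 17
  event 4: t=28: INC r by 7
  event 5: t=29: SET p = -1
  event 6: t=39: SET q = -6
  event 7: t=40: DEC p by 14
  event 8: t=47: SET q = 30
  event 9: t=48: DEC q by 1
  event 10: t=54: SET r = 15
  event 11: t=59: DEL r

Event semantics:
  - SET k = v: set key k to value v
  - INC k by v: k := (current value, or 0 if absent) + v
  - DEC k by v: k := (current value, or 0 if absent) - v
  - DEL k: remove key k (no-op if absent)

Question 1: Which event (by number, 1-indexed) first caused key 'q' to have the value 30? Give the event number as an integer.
Looking for first event where q becomes 30:
  event 6: q = -6
  event 7: q = -6
  event 8: q -6 -> 30  <-- first match

Answer: 8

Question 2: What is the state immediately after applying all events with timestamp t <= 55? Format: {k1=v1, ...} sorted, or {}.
Answer: {p=-15, q=29, r=15}

Derivation:
Apply events with t <= 55 (10 events):
  after event 1 (t=10: DEC p by 2): {p=-2}
  after event 2 (t=17: SET p = 45): {p=45}
  after event 3 (t=19: SET p = 17): {p=17}
  after event 4 (t=28: INC r by 7): {p=17, r=7}
  after event 5 (t=29: SET p = -1): {p=-1, r=7}
  after event 6 (t=39: SET q = -6): {p=-1, q=-6, r=7}
  after event 7 (t=40: DEC p by 14): {p=-15, q=-6, r=7}
  after event 8 (t=47: SET q = 30): {p=-15, q=30, r=7}
  after event 9 (t=48: DEC q by 1): {p=-15, q=29, r=7}
  after event 10 (t=54: SET r = 15): {p=-15, q=29, r=15}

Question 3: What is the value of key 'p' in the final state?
Track key 'p' through all 11 events:
  event 1 (t=10: DEC p by 2): p (absent) -> -2
  event 2 (t=17: SET p = 45): p -2 -> 45
  event 3 (t=19: SET p = 17): p 45 -> 17
  event 4 (t=28: INC r by 7): p unchanged
  event 5 (t=29: SET p = -1): p 17 -> -1
  event 6 (t=39: SET q = -6): p unchanged
  event 7 (t=40: DEC p by 14): p -1 -> -15
  event 8 (t=47: SET q = 30): p unchanged
  event 9 (t=48: DEC q by 1): p unchanged
  event 10 (t=54: SET r = 15): p unchanged
  event 11 (t=59: DEL r): p unchanged
Final: p = -15

Answer: -15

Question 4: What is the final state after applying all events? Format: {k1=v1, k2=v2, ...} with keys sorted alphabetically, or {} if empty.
  after event 1 (t=10: DEC p by 2): {p=-2}
  after event 2 (t=17: SET p = 45): {p=45}
  after event 3 (t=19: SET p = 17): {p=17}
  after event 4 (t=28: INC r by 7): {p=17, r=7}
  after event 5 (t=29: SET p = -1): {p=-1, r=7}
  after event 6 (t=39: SET q = -6): {p=-1, q=-6, r=7}
  after event 7 (t=40: DEC p by 14): {p=-15, q=-6, r=7}
  after event 8 (t=47: SET q = 30): {p=-15, q=30, r=7}
  after event 9 (t=48: DEC q by 1): {p=-15, q=29, r=7}
  after event 10 (t=54: SET r = 15): {p=-15, q=29, r=15}
  after event 11 (t=59: DEL r): {p=-15, q=29}

Answer: {p=-15, q=29}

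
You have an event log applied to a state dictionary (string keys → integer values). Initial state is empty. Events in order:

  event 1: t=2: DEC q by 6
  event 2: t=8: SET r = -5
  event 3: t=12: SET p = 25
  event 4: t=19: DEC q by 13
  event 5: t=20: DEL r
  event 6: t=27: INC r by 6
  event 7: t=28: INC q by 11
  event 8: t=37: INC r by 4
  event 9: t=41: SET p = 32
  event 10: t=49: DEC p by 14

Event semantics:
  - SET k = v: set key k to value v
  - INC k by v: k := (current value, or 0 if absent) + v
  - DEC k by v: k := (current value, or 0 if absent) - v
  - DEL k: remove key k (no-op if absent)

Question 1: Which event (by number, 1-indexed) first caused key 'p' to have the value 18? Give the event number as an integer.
Answer: 10

Derivation:
Looking for first event where p becomes 18:
  event 3: p = 25
  event 4: p = 25
  event 5: p = 25
  event 6: p = 25
  event 7: p = 25
  event 8: p = 25
  event 9: p = 32
  event 10: p 32 -> 18  <-- first match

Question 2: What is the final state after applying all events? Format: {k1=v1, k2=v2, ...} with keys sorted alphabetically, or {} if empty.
  after event 1 (t=2: DEC q by 6): {q=-6}
  after event 2 (t=8: SET r = -5): {q=-6, r=-5}
  after event 3 (t=12: SET p = 25): {p=25, q=-6, r=-5}
  after event 4 (t=19: DEC q by 13): {p=25, q=-19, r=-5}
  after event 5 (t=20: DEL r): {p=25, q=-19}
  after event 6 (t=27: INC r by 6): {p=25, q=-19, r=6}
  after event 7 (t=28: INC q by 11): {p=25, q=-8, r=6}
  after event 8 (t=37: INC r by 4): {p=25, q=-8, r=10}
  after event 9 (t=41: SET p = 32): {p=32, q=-8, r=10}
  after event 10 (t=49: DEC p by 14): {p=18, q=-8, r=10}

Answer: {p=18, q=-8, r=10}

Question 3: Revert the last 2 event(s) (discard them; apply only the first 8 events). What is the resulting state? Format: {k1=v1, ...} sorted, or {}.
Answer: {p=25, q=-8, r=10}

Derivation:
Keep first 8 events (discard last 2):
  after event 1 (t=2: DEC q by 6): {q=-6}
  after event 2 (t=8: SET r = -5): {q=-6, r=-5}
  after event 3 (t=12: SET p = 25): {p=25, q=-6, r=-5}
  after event 4 (t=19: DEC q by 13): {p=25, q=-19, r=-5}
  after event 5 (t=20: DEL r): {p=25, q=-19}
  after event 6 (t=27: INC r by 6): {p=25, q=-19, r=6}
  after event 7 (t=28: INC q by 11): {p=25, q=-8, r=6}
  after event 8 (t=37: INC r by 4): {p=25, q=-8, r=10}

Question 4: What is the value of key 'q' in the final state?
Answer: -8

Derivation:
Track key 'q' through all 10 events:
  event 1 (t=2: DEC q by 6): q (absent) -> -6
  event 2 (t=8: SET r = -5): q unchanged
  event 3 (t=12: SET p = 25): q unchanged
  event 4 (t=19: DEC q by 13): q -6 -> -19
  event 5 (t=20: DEL r): q unchanged
  event 6 (t=27: INC r by 6): q unchanged
  event 7 (t=28: INC q by 11): q -19 -> -8
  event 8 (t=37: INC r by 4): q unchanged
  event 9 (t=41: SET p = 32): q unchanged
  event 10 (t=49: DEC p by 14): q unchanged
Final: q = -8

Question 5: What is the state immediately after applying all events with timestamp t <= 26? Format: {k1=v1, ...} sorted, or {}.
Apply events with t <= 26 (5 events):
  after event 1 (t=2: DEC q by 6): {q=-6}
  after event 2 (t=8: SET r = -5): {q=-6, r=-5}
  after event 3 (t=12: SET p = 25): {p=25, q=-6, r=-5}
  after event 4 (t=19: DEC q by 13): {p=25, q=-19, r=-5}
  after event 5 (t=20: DEL r): {p=25, q=-19}

Answer: {p=25, q=-19}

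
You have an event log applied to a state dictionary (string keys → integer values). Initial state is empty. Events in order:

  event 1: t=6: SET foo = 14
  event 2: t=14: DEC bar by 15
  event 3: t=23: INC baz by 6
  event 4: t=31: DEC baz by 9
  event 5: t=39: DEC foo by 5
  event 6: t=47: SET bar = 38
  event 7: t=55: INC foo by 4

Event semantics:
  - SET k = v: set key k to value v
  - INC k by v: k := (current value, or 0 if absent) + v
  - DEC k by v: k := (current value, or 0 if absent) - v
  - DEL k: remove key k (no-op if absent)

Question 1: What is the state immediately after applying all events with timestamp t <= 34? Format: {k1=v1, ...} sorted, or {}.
Apply events with t <= 34 (4 events):
  after event 1 (t=6: SET foo = 14): {foo=14}
  after event 2 (t=14: DEC bar by 15): {bar=-15, foo=14}
  after event 3 (t=23: INC baz by 6): {bar=-15, baz=6, foo=14}
  after event 4 (t=31: DEC baz by 9): {bar=-15, baz=-3, foo=14}

Answer: {bar=-15, baz=-3, foo=14}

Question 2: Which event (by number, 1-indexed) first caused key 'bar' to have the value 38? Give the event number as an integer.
Answer: 6

Derivation:
Looking for first event where bar becomes 38:
  event 2: bar = -15
  event 3: bar = -15
  event 4: bar = -15
  event 5: bar = -15
  event 6: bar -15 -> 38  <-- first match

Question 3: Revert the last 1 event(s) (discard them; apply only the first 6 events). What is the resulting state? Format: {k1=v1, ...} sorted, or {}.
Answer: {bar=38, baz=-3, foo=9}

Derivation:
Keep first 6 events (discard last 1):
  after event 1 (t=6: SET foo = 14): {foo=14}
  after event 2 (t=14: DEC bar by 15): {bar=-15, foo=14}
  after event 3 (t=23: INC baz by 6): {bar=-15, baz=6, foo=14}
  after event 4 (t=31: DEC baz by 9): {bar=-15, baz=-3, foo=14}
  after event 5 (t=39: DEC foo by 5): {bar=-15, baz=-3, foo=9}
  after event 6 (t=47: SET bar = 38): {bar=38, baz=-3, foo=9}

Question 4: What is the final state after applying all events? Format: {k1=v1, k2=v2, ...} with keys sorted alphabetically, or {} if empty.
  after event 1 (t=6: SET foo = 14): {foo=14}
  after event 2 (t=14: DEC bar by 15): {bar=-15, foo=14}
  after event 3 (t=23: INC baz by 6): {bar=-15, baz=6, foo=14}
  after event 4 (t=31: DEC baz by 9): {bar=-15, baz=-3, foo=14}
  after event 5 (t=39: DEC foo by 5): {bar=-15, baz=-3, foo=9}
  after event 6 (t=47: SET bar = 38): {bar=38, baz=-3, foo=9}
  after event 7 (t=55: INC foo by 4): {bar=38, baz=-3, foo=13}

Answer: {bar=38, baz=-3, foo=13}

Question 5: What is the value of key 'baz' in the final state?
Track key 'baz' through all 7 events:
  event 1 (t=6: SET foo = 14): baz unchanged
  event 2 (t=14: DEC bar by 15): baz unchanged
  event 3 (t=23: INC baz by 6): baz (absent) -> 6
  event 4 (t=31: DEC baz by 9): baz 6 -> -3
  event 5 (t=39: DEC foo by 5): baz unchanged
  event 6 (t=47: SET bar = 38): baz unchanged
  event 7 (t=55: INC foo by 4): baz unchanged
Final: baz = -3

Answer: -3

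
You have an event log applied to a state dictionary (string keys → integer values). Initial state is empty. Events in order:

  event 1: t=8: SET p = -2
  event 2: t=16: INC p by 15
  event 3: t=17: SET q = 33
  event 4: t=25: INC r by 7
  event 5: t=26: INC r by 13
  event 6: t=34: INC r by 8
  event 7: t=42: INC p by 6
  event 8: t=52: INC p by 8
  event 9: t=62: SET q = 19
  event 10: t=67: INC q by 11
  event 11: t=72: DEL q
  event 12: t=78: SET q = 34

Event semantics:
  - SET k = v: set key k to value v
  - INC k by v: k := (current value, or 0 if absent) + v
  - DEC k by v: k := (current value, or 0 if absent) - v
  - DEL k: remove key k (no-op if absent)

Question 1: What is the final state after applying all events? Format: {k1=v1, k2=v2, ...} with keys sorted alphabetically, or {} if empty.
  after event 1 (t=8: SET p = -2): {p=-2}
  after event 2 (t=16: INC p by 15): {p=13}
  after event 3 (t=17: SET q = 33): {p=13, q=33}
  after event 4 (t=25: INC r by 7): {p=13, q=33, r=7}
  after event 5 (t=26: INC r by 13): {p=13, q=33, r=20}
  after event 6 (t=34: INC r by 8): {p=13, q=33, r=28}
  after event 7 (t=42: INC p by 6): {p=19, q=33, r=28}
  after event 8 (t=52: INC p by 8): {p=27, q=33, r=28}
  after event 9 (t=62: SET q = 19): {p=27, q=19, r=28}
  after event 10 (t=67: INC q by 11): {p=27, q=30, r=28}
  after event 11 (t=72: DEL q): {p=27, r=28}
  after event 12 (t=78: SET q = 34): {p=27, q=34, r=28}

Answer: {p=27, q=34, r=28}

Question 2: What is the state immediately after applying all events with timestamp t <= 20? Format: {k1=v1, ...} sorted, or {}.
Answer: {p=13, q=33}

Derivation:
Apply events with t <= 20 (3 events):
  after event 1 (t=8: SET p = -2): {p=-2}
  after event 2 (t=16: INC p by 15): {p=13}
  after event 3 (t=17: SET q = 33): {p=13, q=33}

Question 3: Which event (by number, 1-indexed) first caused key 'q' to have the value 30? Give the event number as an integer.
Answer: 10

Derivation:
Looking for first event where q becomes 30:
  event 3: q = 33
  event 4: q = 33
  event 5: q = 33
  event 6: q = 33
  event 7: q = 33
  event 8: q = 33
  event 9: q = 19
  event 10: q 19 -> 30  <-- first match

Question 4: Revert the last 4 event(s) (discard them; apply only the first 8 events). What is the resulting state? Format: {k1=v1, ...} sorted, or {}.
Keep first 8 events (discard last 4):
  after event 1 (t=8: SET p = -2): {p=-2}
  after event 2 (t=16: INC p by 15): {p=13}
  after event 3 (t=17: SET q = 33): {p=13, q=33}
  after event 4 (t=25: INC r by 7): {p=13, q=33, r=7}
  after event 5 (t=26: INC r by 13): {p=13, q=33, r=20}
  after event 6 (t=34: INC r by 8): {p=13, q=33, r=28}
  after event 7 (t=42: INC p by 6): {p=19, q=33, r=28}
  after event 8 (t=52: INC p by 8): {p=27, q=33, r=28}

Answer: {p=27, q=33, r=28}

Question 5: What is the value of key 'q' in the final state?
Track key 'q' through all 12 events:
  event 1 (t=8: SET p = -2): q unchanged
  event 2 (t=16: INC p by 15): q unchanged
  event 3 (t=17: SET q = 33): q (absent) -> 33
  event 4 (t=25: INC r by 7): q unchanged
  event 5 (t=26: INC r by 13): q unchanged
  event 6 (t=34: INC r by 8): q unchanged
  event 7 (t=42: INC p by 6): q unchanged
  event 8 (t=52: INC p by 8): q unchanged
  event 9 (t=62: SET q = 19): q 33 -> 19
  event 10 (t=67: INC q by 11): q 19 -> 30
  event 11 (t=72: DEL q): q 30 -> (absent)
  event 12 (t=78: SET q = 34): q (absent) -> 34
Final: q = 34

Answer: 34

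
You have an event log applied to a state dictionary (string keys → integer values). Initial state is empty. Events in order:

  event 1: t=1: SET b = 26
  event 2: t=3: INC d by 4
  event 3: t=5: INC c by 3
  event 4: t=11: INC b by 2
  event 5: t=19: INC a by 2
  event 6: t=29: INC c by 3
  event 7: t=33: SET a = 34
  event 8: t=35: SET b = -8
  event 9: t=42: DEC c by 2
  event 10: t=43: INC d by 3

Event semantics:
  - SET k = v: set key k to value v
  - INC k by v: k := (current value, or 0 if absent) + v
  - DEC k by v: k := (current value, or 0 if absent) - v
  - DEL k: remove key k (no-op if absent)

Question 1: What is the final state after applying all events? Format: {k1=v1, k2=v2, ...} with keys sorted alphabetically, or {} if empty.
Answer: {a=34, b=-8, c=4, d=7}

Derivation:
  after event 1 (t=1: SET b = 26): {b=26}
  after event 2 (t=3: INC d by 4): {b=26, d=4}
  after event 3 (t=5: INC c by 3): {b=26, c=3, d=4}
  after event 4 (t=11: INC b by 2): {b=28, c=3, d=4}
  after event 5 (t=19: INC a by 2): {a=2, b=28, c=3, d=4}
  after event 6 (t=29: INC c by 3): {a=2, b=28, c=6, d=4}
  after event 7 (t=33: SET a = 34): {a=34, b=28, c=6, d=4}
  after event 8 (t=35: SET b = -8): {a=34, b=-8, c=6, d=4}
  after event 9 (t=42: DEC c by 2): {a=34, b=-8, c=4, d=4}
  after event 10 (t=43: INC d by 3): {a=34, b=-8, c=4, d=7}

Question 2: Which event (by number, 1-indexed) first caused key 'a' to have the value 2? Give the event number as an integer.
Answer: 5

Derivation:
Looking for first event where a becomes 2:
  event 5: a (absent) -> 2  <-- first match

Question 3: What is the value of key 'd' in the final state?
Answer: 7

Derivation:
Track key 'd' through all 10 events:
  event 1 (t=1: SET b = 26): d unchanged
  event 2 (t=3: INC d by 4): d (absent) -> 4
  event 3 (t=5: INC c by 3): d unchanged
  event 4 (t=11: INC b by 2): d unchanged
  event 5 (t=19: INC a by 2): d unchanged
  event 6 (t=29: INC c by 3): d unchanged
  event 7 (t=33: SET a = 34): d unchanged
  event 8 (t=35: SET b = -8): d unchanged
  event 9 (t=42: DEC c by 2): d unchanged
  event 10 (t=43: INC d by 3): d 4 -> 7
Final: d = 7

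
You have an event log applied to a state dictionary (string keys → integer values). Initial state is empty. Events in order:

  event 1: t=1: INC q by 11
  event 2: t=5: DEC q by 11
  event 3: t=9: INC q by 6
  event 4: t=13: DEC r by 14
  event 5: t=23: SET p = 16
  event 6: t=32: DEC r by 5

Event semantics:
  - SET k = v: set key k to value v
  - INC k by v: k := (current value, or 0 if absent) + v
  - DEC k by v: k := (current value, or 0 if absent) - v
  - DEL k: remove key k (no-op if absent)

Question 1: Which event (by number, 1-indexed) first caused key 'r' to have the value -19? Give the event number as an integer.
Looking for first event where r becomes -19:
  event 4: r = -14
  event 5: r = -14
  event 6: r -14 -> -19  <-- first match

Answer: 6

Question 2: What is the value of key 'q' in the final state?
Track key 'q' through all 6 events:
  event 1 (t=1: INC q by 11): q (absent) -> 11
  event 2 (t=5: DEC q by 11): q 11 -> 0
  event 3 (t=9: INC q by 6): q 0 -> 6
  event 4 (t=13: DEC r by 14): q unchanged
  event 5 (t=23: SET p = 16): q unchanged
  event 6 (t=32: DEC r by 5): q unchanged
Final: q = 6

Answer: 6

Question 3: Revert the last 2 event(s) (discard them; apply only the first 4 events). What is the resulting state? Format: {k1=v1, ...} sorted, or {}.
Keep first 4 events (discard last 2):
  after event 1 (t=1: INC q by 11): {q=11}
  after event 2 (t=5: DEC q by 11): {q=0}
  after event 3 (t=9: INC q by 6): {q=6}
  after event 4 (t=13: DEC r by 14): {q=6, r=-14}

Answer: {q=6, r=-14}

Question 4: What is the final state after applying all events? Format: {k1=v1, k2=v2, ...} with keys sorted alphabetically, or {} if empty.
Answer: {p=16, q=6, r=-19}

Derivation:
  after event 1 (t=1: INC q by 11): {q=11}
  after event 2 (t=5: DEC q by 11): {q=0}
  after event 3 (t=9: INC q by 6): {q=6}
  after event 4 (t=13: DEC r by 14): {q=6, r=-14}
  after event 5 (t=23: SET p = 16): {p=16, q=6, r=-14}
  after event 6 (t=32: DEC r by 5): {p=16, q=6, r=-19}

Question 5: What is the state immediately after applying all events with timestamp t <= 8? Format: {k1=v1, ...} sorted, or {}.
Apply events with t <= 8 (2 events):
  after event 1 (t=1: INC q by 11): {q=11}
  after event 2 (t=5: DEC q by 11): {q=0}

Answer: {q=0}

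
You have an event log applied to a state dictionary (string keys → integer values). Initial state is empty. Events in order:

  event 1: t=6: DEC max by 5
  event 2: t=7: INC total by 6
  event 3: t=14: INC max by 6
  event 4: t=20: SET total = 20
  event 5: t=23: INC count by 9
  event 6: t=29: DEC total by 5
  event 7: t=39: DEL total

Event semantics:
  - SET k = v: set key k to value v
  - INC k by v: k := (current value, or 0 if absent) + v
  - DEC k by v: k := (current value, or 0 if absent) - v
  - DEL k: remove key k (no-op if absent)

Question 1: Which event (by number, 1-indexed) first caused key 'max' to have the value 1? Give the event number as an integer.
Answer: 3

Derivation:
Looking for first event where max becomes 1:
  event 1: max = -5
  event 2: max = -5
  event 3: max -5 -> 1  <-- first match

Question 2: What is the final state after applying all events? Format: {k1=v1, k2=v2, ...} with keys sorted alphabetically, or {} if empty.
Answer: {count=9, max=1}

Derivation:
  after event 1 (t=6: DEC max by 5): {max=-5}
  after event 2 (t=7: INC total by 6): {max=-5, total=6}
  after event 3 (t=14: INC max by 6): {max=1, total=6}
  after event 4 (t=20: SET total = 20): {max=1, total=20}
  after event 5 (t=23: INC count by 9): {count=9, max=1, total=20}
  after event 6 (t=29: DEC total by 5): {count=9, max=1, total=15}
  after event 7 (t=39: DEL total): {count=9, max=1}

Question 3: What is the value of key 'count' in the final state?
Answer: 9

Derivation:
Track key 'count' through all 7 events:
  event 1 (t=6: DEC max by 5): count unchanged
  event 2 (t=7: INC total by 6): count unchanged
  event 3 (t=14: INC max by 6): count unchanged
  event 4 (t=20: SET total = 20): count unchanged
  event 5 (t=23: INC count by 9): count (absent) -> 9
  event 6 (t=29: DEC total by 5): count unchanged
  event 7 (t=39: DEL total): count unchanged
Final: count = 9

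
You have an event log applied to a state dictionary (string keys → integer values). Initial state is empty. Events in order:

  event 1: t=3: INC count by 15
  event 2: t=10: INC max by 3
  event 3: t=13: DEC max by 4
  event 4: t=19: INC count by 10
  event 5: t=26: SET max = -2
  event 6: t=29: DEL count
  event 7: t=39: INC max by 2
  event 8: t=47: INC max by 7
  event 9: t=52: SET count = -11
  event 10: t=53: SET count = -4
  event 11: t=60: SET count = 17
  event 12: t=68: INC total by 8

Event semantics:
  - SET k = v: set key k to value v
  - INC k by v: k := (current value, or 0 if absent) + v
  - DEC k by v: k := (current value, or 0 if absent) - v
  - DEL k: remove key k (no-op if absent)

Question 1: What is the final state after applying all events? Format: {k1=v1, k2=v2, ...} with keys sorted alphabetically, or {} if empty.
Answer: {count=17, max=7, total=8}

Derivation:
  after event 1 (t=3: INC count by 15): {count=15}
  after event 2 (t=10: INC max by 3): {count=15, max=3}
  after event 3 (t=13: DEC max by 4): {count=15, max=-1}
  after event 4 (t=19: INC count by 10): {count=25, max=-1}
  after event 5 (t=26: SET max = -2): {count=25, max=-2}
  after event 6 (t=29: DEL count): {max=-2}
  after event 7 (t=39: INC max by 2): {max=0}
  after event 8 (t=47: INC max by 7): {max=7}
  after event 9 (t=52: SET count = -11): {count=-11, max=7}
  after event 10 (t=53: SET count = -4): {count=-4, max=7}
  after event 11 (t=60: SET count = 17): {count=17, max=7}
  after event 12 (t=68: INC total by 8): {count=17, max=7, total=8}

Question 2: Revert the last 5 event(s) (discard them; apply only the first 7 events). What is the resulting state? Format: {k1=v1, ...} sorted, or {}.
Keep first 7 events (discard last 5):
  after event 1 (t=3: INC count by 15): {count=15}
  after event 2 (t=10: INC max by 3): {count=15, max=3}
  after event 3 (t=13: DEC max by 4): {count=15, max=-1}
  after event 4 (t=19: INC count by 10): {count=25, max=-1}
  after event 5 (t=26: SET max = -2): {count=25, max=-2}
  after event 6 (t=29: DEL count): {max=-2}
  after event 7 (t=39: INC max by 2): {max=0}

Answer: {max=0}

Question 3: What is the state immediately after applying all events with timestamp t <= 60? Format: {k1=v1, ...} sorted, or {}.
Answer: {count=17, max=7}

Derivation:
Apply events with t <= 60 (11 events):
  after event 1 (t=3: INC count by 15): {count=15}
  after event 2 (t=10: INC max by 3): {count=15, max=3}
  after event 3 (t=13: DEC max by 4): {count=15, max=-1}
  after event 4 (t=19: INC count by 10): {count=25, max=-1}
  after event 5 (t=26: SET max = -2): {count=25, max=-2}
  after event 6 (t=29: DEL count): {max=-2}
  after event 7 (t=39: INC max by 2): {max=0}
  after event 8 (t=47: INC max by 7): {max=7}
  after event 9 (t=52: SET count = -11): {count=-11, max=7}
  after event 10 (t=53: SET count = -4): {count=-4, max=7}
  after event 11 (t=60: SET count = 17): {count=17, max=7}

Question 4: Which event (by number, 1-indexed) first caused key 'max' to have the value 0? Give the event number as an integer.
Answer: 7

Derivation:
Looking for first event where max becomes 0:
  event 2: max = 3
  event 3: max = -1
  event 4: max = -1
  event 5: max = -2
  event 6: max = -2
  event 7: max -2 -> 0  <-- first match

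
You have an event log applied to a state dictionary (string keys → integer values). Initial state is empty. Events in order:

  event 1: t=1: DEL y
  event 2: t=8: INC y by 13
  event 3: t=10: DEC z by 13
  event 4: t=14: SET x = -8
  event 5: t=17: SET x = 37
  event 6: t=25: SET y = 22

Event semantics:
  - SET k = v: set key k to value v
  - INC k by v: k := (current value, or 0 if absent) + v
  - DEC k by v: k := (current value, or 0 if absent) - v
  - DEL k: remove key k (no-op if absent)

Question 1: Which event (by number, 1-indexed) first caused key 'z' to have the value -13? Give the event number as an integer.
Looking for first event where z becomes -13:
  event 3: z (absent) -> -13  <-- first match

Answer: 3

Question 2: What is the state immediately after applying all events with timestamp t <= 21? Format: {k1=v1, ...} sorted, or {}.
Apply events with t <= 21 (5 events):
  after event 1 (t=1: DEL y): {}
  after event 2 (t=8: INC y by 13): {y=13}
  after event 3 (t=10: DEC z by 13): {y=13, z=-13}
  after event 4 (t=14: SET x = -8): {x=-8, y=13, z=-13}
  after event 5 (t=17: SET x = 37): {x=37, y=13, z=-13}

Answer: {x=37, y=13, z=-13}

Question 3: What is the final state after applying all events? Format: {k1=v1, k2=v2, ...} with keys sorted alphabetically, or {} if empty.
Answer: {x=37, y=22, z=-13}

Derivation:
  after event 1 (t=1: DEL y): {}
  after event 2 (t=8: INC y by 13): {y=13}
  after event 3 (t=10: DEC z by 13): {y=13, z=-13}
  after event 4 (t=14: SET x = -8): {x=-8, y=13, z=-13}
  after event 5 (t=17: SET x = 37): {x=37, y=13, z=-13}
  after event 6 (t=25: SET y = 22): {x=37, y=22, z=-13}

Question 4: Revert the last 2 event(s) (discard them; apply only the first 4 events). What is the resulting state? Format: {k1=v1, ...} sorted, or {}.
Keep first 4 events (discard last 2):
  after event 1 (t=1: DEL y): {}
  after event 2 (t=8: INC y by 13): {y=13}
  after event 3 (t=10: DEC z by 13): {y=13, z=-13}
  after event 4 (t=14: SET x = -8): {x=-8, y=13, z=-13}

Answer: {x=-8, y=13, z=-13}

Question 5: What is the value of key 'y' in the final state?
Track key 'y' through all 6 events:
  event 1 (t=1: DEL y): y (absent) -> (absent)
  event 2 (t=8: INC y by 13): y (absent) -> 13
  event 3 (t=10: DEC z by 13): y unchanged
  event 4 (t=14: SET x = -8): y unchanged
  event 5 (t=17: SET x = 37): y unchanged
  event 6 (t=25: SET y = 22): y 13 -> 22
Final: y = 22

Answer: 22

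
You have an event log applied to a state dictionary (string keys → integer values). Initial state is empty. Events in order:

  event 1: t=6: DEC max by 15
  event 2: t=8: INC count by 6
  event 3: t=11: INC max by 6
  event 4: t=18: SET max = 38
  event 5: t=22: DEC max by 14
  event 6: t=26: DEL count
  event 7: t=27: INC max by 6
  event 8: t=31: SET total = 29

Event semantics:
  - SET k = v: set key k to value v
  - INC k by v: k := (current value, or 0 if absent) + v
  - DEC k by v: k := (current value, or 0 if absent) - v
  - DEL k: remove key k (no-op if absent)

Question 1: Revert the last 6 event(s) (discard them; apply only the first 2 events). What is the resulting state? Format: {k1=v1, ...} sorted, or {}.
Keep first 2 events (discard last 6):
  after event 1 (t=6: DEC max by 15): {max=-15}
  after event 2 (t=8: INC count by 6): {count=6, max=-15}

Answer: {count=6, max=-15}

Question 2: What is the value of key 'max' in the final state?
Answer: 30

Derivation:
Track key 'max' through all 8 events:
  event 1 (t=6: DEC max by 15): max (absent) -> -15
  event 2 (t=8: INC count by 6): max unchanged
  event 3 (t=11: INC max by 6): max -15 -> -9
  event 4 (t=18: SET max = 38): max -9 -> 38
  event 5 (t=22: DEC max by 14): max 38 -> 24
  event 6 (t=26: DEL count): max unchanged
  event 7 (t=27: INC max by 6): max 24 -> 30
  event 8 (t=31: SET total = 29): max unchanged
Final: max = 30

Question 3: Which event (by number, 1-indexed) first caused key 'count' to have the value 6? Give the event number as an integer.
Answer: 2

Derivation:
Looking for first event where count becomes 6:
  event 2: count (absent) -> 6  <-- first match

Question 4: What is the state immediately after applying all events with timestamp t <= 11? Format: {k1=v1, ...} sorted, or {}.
Answer: {count=6, max=-9}

Derivation:
Apply events with t <= 11 (3 events):
  after event 1 (t=6: DEC max by 15): {max=-15}
  after event 2 (t=8: INC count by 6): {count=6, max=-15}
  after event 3 (t=11: INC max by 6): {count=6, max=-9}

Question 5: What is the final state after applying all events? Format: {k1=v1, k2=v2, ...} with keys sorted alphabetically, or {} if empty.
  after event 1 (t=6: DEC max by 15): {max=-15}
  after event 2 (t=8: INC count by 6): {count=6, max=-15}
  after event 3 (t=11: INC max by 6): {count=6, max=-9}
  after event 4 (t=18: SET max = 38): {count=6, max=38}
  after event 5 (t=22: DEC max by 14): {count=6, max=24}
  after event 6 (t=26: DEL count): {max=24}
  after event 7 (t=27: INC max by 6): {max=30}
  after event 8 (t=31: SET total = 29): {max=30, total=29}

Answer: {max=30, total=29}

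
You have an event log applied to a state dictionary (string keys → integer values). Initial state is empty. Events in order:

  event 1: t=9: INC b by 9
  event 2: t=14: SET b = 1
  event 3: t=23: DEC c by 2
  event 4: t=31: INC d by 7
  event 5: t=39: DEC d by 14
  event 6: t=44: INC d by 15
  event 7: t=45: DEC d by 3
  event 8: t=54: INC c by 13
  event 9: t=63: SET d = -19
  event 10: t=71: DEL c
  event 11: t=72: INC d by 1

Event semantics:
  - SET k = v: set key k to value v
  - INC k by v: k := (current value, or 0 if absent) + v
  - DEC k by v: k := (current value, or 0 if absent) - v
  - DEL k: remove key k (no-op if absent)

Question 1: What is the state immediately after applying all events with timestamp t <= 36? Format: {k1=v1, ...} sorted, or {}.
Answer: {b=1, c=-2, d=7}

Derivation:
Apply events with t <= 36 (4 events):
  after event 1 (t=9: INC b by 9): {b=9}
  after event 2 (t=14: SET b = 1): {b=1}
  after event 3 (t=23: DEC c by 2): {b=1, c=-2}
  after event 4 (t=31: INC d by 7): {b=1, c=-2, d=7}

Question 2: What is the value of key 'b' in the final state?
Track key 'b' through all 11 events:
  event 1 (t=9: INC b by 9): b (absent) -> 9
  event 2 (t=14: SET b = 1): b 9 -> 1
  event 3 (t=23: DEC c by 2): b unchanged
  event 4 (t=31: INC d by 7): b unchanged
  event 5 (t=39: DEC d by 14): b unchanged
  event 6 (t=44: INC d by 15): b unchanged
  event 7 (t=45: DEC d by 3): b unchanged
  event 8 (t=54: INC c by 13): b unchanged
  event 9 (t=63: SET d = -19): b unchanged
  event 10 (t=71: DEL c): b unchanged
  event 11 (t=72: INC d by 1): b unchanged
Final: b = 1

Answer: 1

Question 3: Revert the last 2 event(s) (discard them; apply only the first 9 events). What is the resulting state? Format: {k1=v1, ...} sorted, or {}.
Keep first 9 events (discard last 2):
  after event 1 (t=9: INC b by 9): {b=9}
  after event 2 (t=14: SET b = 1): {b=1}
  after event 3 (t=23: DEC c by 2): {b=1, c=-2}
  after event 4 (t=31: INC d by 7): {b=1, c=-2, d=7}
  after event 5 (t=39: DEC d by 14): {b=1, c=-2, d=-7}
  after event 6 (t=44: INC d by 15): {b=1, c=-2, d=8}
  after event 7 (t=45: DEC d by 3): {b=1, c=-2, d=5}
  after event 8 (t=54: INC c by 13): {b=1, c=11, d=5}
  after event 9 (t=63: SET d = -19): {b=1, c=11, d=-19}

Answer: {b=1, c=11, d=-19}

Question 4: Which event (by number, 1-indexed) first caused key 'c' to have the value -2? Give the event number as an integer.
Looking for first event where c becomes -2:
  event 3: c (absent) -> -2  <-- first match

Answer: 3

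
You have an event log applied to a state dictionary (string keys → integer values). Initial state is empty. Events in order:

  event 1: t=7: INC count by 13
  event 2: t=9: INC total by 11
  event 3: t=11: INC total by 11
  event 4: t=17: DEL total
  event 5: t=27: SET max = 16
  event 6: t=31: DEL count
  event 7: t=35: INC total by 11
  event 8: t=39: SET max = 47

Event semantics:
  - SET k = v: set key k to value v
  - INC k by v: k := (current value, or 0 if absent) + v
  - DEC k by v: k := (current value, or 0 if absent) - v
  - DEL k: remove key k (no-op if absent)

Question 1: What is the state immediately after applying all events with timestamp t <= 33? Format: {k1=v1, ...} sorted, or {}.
Apply events with t <= 33 (6 events):
  after event 1 (t=7: INC count by 13): {count=13}
  after event 2 (t=9: INC total by 11): {count=13, total=11}
  after event 3 (t=11: INC total by 11): {count=13, total=22}
  after event 4 (t=17: DEL total): {count=13}
  after event 5 (t=27: SET max = 16): {count=13, max=16}
  after event 6 (t=31: DEL count): {max=16}

Answer: {max=16}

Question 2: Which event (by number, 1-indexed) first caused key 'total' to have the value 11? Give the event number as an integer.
Answer: 2

Derivation:
Looking for first event where total becomes 11:
  event 2: total (absent) -> 11  <-- first match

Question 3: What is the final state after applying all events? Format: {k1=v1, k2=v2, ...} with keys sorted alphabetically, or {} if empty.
  after event 1 (t=7: INC count by 13): {count=13}
  after event 2 (t=9: INC total by 11): {count=13, total=11}
  after event 3 (t=11: INC total by 11): {count=13, total=22}
  after event 4 (t=17: DEL total): {count=13}
  after event 5 (t=27: SET max = 16): {count=13, max=16}
  after event 6 (t=31: DEL count): {max=16}
  after event 7 (t=35: INC total by 11): {max=16, total=11}
  after event 8 (t=39: SET max = 47): {max=47, total=11}

Answer: {max=47, total=11}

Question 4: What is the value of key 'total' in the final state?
Answer: 11

Derivation:
Track key 'total' through all 8 events:
  event 1 (t=7: INC count by 13): total unchanged
  event 2 (t=9: INC total by 11): total (absent) -> 11
  event 3 (t=11: INC total by 11): total 11 -> 22
  event 4 (t=17: DEL total): total 22 -> (absent)
  event 5 (t=27: SET max = 16): total unchanged
  event 6 (t=31: DEL count): total unchanged
  event 7 (t=35: INC total by 11): total (absent) -> 11
  event 8 (t=39: SET max = 47): total unchanged
Final: total = 11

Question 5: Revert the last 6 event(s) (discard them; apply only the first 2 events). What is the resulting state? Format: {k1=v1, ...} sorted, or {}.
Answer: {count=13, total=11}

Derivation:
Keep first 2 events (discard last 6):
  after event 1 (t=7: INC count by 13): {count=13}
  after event 2 (t=9: INC total by 11): {count=13, total=11}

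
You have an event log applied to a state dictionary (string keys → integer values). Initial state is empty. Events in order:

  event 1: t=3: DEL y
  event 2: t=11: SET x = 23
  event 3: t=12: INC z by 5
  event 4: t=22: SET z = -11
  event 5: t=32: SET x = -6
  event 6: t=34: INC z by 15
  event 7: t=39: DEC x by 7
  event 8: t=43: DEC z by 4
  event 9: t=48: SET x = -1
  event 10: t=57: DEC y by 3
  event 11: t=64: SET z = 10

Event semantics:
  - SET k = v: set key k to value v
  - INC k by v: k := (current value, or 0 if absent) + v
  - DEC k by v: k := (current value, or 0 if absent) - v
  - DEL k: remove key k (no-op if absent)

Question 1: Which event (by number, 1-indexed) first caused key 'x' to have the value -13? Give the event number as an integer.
Answer: 7

Derivation:
Looking for first event where x becomes -13:
  event 2: x = 23
  event 3: x = 23
  event 4: x = 23
  event 5: x = -6
  event 6: x = -6
  event 7: x -6 -> -13  <-- first match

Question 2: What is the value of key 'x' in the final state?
Track key 'x' through all 11 events:
  event 1 (t=3: DEL y): x unchanged
  event 2 (t=11: SET x = 23): x (absent) -> 23
  event 3 (t=12: INC z by 5): x unchanged
  event 4 (t=22: SET z = -11): x unchanged
  event 5 (t=32: SET x = -6): x 23 -> -6
  event 6 (t=34: INC z by 15): x unchanged
  event 7 (t=39: DEC x by 7): x -6 -> -13
  event 8 (t=43: DEC z by 4): x unchanged
  event 9 (t=48: SET x = -1): x -13 -> -1
  event 10 (t=57: DEC y by 3): x unchanged
  event 11 (t=64: SET z = 10): x unchanged
Final: x = -1

Answer: -1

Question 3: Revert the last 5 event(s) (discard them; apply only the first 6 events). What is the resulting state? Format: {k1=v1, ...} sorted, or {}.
Answer: {x=-6, z=4}

Derivation:
Keep first 6 events (discard last 5):
  after event 1 (t=3: DEL y): {}
  after event 2 (t=11: SET x = 23): {x=23}
  after event 3 (t=12: INC z by 5): {x=23, z=5}
  after event 4 (t=22: SET z = -11): {x=23, z=-11}
  after event 5 (t=32: SET x = -6): {x=-6, z=-11}
  after event 6 (t=34: INC z by 15): {x=-6, z=4}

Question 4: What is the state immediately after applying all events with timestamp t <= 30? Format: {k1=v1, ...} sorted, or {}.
Answer: {x=23, z=-11}

Derivation:
Apply events with t <= 30 (4 events):
  after event 1 (t=3: DEL y): {}
  after event 2 (t=11: SET x = 23): {x=23}
  after event 3 (t=12: INC z by 5): {x=23, z=5}
  after event 4 (t=22: SET z = -11): {x=23, z=-11}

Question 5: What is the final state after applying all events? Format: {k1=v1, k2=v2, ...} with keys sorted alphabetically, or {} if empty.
  after event 1 (t=3: DEL y): {}
  after event 2 (t=11: SET x = 23): {x=23}
  after event 3 (t=12: INC z by 5): {x=23, z=5}
  after event 4 (t=22: SET z = -11): {x=23, z=-11}
  after event 5 (t=32: SET x = -6): {x=-6, z=-11}
  after event 6 (t=34: INC z by 15): {x=-6, z=4}
  after event 7 (t=39: DEC x by 7): {x=-13, z=4}
  after event 8 (t=43: DEC z by 4): {x=-13, z=0}
  after event 9 (t=48: SET x = -1): {x=-1, z=0}
  after event 10 (t=57: DEC y by 3): {x=-1, y=-3, z=0}
  after event 11 (t=64: SET z = 10): {x=-1, y=-3, z=10}

Answer: {x=-1, y=-3, z=10}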